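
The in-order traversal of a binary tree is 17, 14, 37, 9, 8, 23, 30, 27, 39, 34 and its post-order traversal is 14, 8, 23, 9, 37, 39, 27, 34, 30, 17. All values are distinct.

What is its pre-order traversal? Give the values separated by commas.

17, 30, 37, 14, 9, 23, 8, 34, 27, 39

The last element of post-order is the root; it splits in-order into left and right subtrees.
Root 17: left subtree has 0 nodes { }, right has 9 {14, 37, 9, 8, 23, 30, 27, 39, 34}.
  Root 30: left subtree has 5 nodes {14, 37, 9, 8, 23}, right has 3 {27, 39, 34}.
    Root 37: left subtree has 1 node {14}, right has 3 {9, 8, 23}.
      Root 9: left subtree has 0 nodes { }, right has 2 {8, 23}.
        Root 23: left subtree has 1 node {8}, right has 0 { }.
    Root 34: left subtree has 2 nodes {27, 39}, right has 0 { }.
      Root 27: left subtree has 0 nodes { }, right has 1 {39}.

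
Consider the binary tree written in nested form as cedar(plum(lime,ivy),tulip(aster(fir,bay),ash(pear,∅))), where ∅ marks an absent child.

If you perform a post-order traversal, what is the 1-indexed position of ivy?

2

Post-order visits the left subtree, then the right subtree, then the node.
At cedar: go left to plum.
  At plum: go left to lime.
    lime is a leaf — visit lime.
  At plum: go right to ivy.
    ivy is a leaf — visit ivy.
  Visit plum.
At cedar: go right to tulip.
  At tulip: go left to aster.
    At aster: go left to fir.
      fir is a leaf — visit fir.
    At aster: go right to bay.
      bay is a leaf — visit bay.
    Visit aster.
  At tulip: go right to ash.
    At ash: go left to pear.
      pear is a leaf — visit pear.
    At ash: no right child.
    Visit ash.
  Visit tulip.
Visit cedar.
Full post-order sequence: lime, ivy, plum, fir, bay, aster, pear, ash, tulip, cedar.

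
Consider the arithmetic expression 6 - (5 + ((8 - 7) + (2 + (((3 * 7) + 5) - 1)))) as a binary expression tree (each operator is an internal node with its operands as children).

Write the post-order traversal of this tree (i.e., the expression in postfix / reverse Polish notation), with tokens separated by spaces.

Post-order on an expression tree gives postfix notation: for each operator, emit left operand, right operand, then the operator.

6 5 8 7 - 2 3 7 * 5 + 1 - + + + -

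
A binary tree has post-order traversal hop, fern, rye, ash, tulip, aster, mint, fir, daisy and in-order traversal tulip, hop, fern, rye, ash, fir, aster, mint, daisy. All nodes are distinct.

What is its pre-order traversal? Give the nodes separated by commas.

daisy, fir, tulip, ash, rye, fern, hop, mint, aster

The last element of post-order is the root; it splits in-order into left and right subtrees.
Root daisy: left subtree has 8 nodes {tulip, hop, fern, rye, ash, fir, aster, mint}, right has 0 { }.
  Root fir: left subtree has 5 nodes {tulip, hop, fern, rye, ash}, right has 2 {aster, mint}.
    Root tulip: left subtree has 0 nodes { }, right has 4 {hop, fern, rye, ash}.
      Root ash: left subtree has 3 nodes {hop, fern, rye}, right has 0 { }.
        Root rye: left subtree has 2 nodes {hop, fern}, right has 0 { }.
          Root fern: left subtree has 1 node {hop}, right has 0 { }.
    Root mint: left subtree has 1 node {aster}, right has 0 { }.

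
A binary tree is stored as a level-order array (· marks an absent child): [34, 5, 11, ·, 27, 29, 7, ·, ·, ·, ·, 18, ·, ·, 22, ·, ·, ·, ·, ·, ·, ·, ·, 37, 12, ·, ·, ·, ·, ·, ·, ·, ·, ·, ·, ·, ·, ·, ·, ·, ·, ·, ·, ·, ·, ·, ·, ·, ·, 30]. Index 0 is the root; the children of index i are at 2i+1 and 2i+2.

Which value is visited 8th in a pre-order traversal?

Pre-order visits the node, then its left subtree, then its right subtree.
Visit 34.
At 34: go left to 5.
  Visit 5.
  At 5: no left child.
  At 5: go right to 27.
    27 is a leaf — visit 27.
At 34: go right to 11.
  Visit 11.
  At 11: go left to 29.
    Visit 29.
    At 29: go left to 18.
      Visit 18.
      At 18: go left to 37.
        37 is a leaf — visit 37.
      At 18: go right to 12.
        Visit 12.
        At 12: go left to 30.
          30 is a leaf — visit 30.
        At 12: no right child.
    At 29: no right child.
  At 11: go right to 7.
    Visit 7.
    At 7: no left child.
    At 7: go right to 22.
      22 is a leaf — visit 22.
Full pre-order sequence: 34, 5, 27, 11, 29, 18, 37, 12, 30, 7, 22.

12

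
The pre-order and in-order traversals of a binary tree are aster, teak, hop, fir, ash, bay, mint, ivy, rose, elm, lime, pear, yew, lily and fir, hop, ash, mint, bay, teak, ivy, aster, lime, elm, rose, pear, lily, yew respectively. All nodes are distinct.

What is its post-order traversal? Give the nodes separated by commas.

The first element of pre-order is the root; it splits in-order into left and right subtrees.
Root aster: left subtree has 7 nodes {fir, hop, ash, mint, bay, teak, ivy}, right has 6 {lime, elm, rose, pear, lily, yew}.
  Root teak: left subtree has 5 nodes {fir, hop, ash, mint, bay}, right has 1 {ivy}.
    Root hop: left subtree has 1 node {fir}, right has 3 {ash, mint, bay}.
      Root ash: left subtree has 0 nodes { }, right has 2 {mint, bay}.
        Root bay: left subtree has 1 node {mint}, right has 0 { }.
  Root rose: left subtree has 2 nodes {lime, elm}, right has 3 {pear, lily, yew}.
    Root elm: left subtree has 1 node {lime}, right has 0 { }.
    Root pear: left subtree has 0 nodes { }, right has 2 {lily, yew}.
      Root yew: left subtree has 1 node {lily}, right has 0 { }.

fir, mint, bay, ash, hop, ivy, teak, lime, elm, lily, yew, pear, rose, aster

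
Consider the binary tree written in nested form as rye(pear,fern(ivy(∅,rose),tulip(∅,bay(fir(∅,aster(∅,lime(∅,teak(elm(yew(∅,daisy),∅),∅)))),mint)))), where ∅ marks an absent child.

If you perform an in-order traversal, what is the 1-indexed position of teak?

In-order visits the left subtree, then the node, then the right subtree.
At rye: go left to pear.
  pear is a leaf — visit pear.
Visit rye.
At rye: go right to fern.
  At fern: go left to ivy.
    At ivy: no left child.
    Visit ivy.
    At ivy: go right to rose.
      rose is a leaf — visit rose.
  Visit fern.
  At fern: go right to tulip.
    At tulip: no left child.
    Visit tulip.
    At tulip: go right to bay.
      At bay: go left to fir.
        At fir: no left child.
        Visit fir.
        At fir: go right to aster.
          At aster: no left child.
          Visit aster.
          At aster: go right to lime.
            At lime: no left child.
            Visit lime.
            At lime: go right to teak.
              At teak: go left to elm.
                At elm: go left to yew.
                  At yew: no left child.
                  Visit yew.
                  At yew: go right to daisy.
                    daisy is a leaf — visit daisy.
                Visit elm.
                At elm: no right child.
              Visit teak.
              At teak: no right child.
      Visit bay.
      At bay: go right to mint.
        mint is a leaf — visit mint.
Full in-order sequence: pear, rye, ivy, rose, fern, tulip, fir, aster, lime, yew, daisy, elm, teak, bay, mint.

13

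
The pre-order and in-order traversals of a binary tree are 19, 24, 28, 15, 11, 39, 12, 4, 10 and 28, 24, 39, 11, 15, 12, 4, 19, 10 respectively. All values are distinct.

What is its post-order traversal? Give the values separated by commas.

28, 39, 11, 4, 12, 15, 24, 10, 19

The first element of pre-order is the root; it splits in-order into left and right subtrees.
Root 19: left subtree has 7 nodes {28, 24, 39, 11, 15, 12, 4}, right has 1 {10}.
  Root 24: left subtree has 1 node {28}, right has 5 {39, 11, 15, 12, 4}.
    Root 15: left subtree has 2 nodes {39, 11}, right has 2 {12, 4}.
      Root 11: left subtree has 1 node {39}, right has 0 { }.
      Root 12: left subtree has 0 nodes { }, right has 1 {4}.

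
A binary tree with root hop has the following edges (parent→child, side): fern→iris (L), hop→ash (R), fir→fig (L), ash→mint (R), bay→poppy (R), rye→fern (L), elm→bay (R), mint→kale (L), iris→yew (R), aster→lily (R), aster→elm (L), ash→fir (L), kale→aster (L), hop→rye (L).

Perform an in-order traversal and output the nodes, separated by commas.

In-order visits the left subtree, then the node, then the right subtree.
At hop: go left to rye.
  At rye: go left to fern.
    At fern: go left to iris.
      At iris: no left child.
      Visit iris.
      At iris: go right to yew.
        yew is a leaf — visit yew.
    Visit fern.
    At fern: no right child.
  Visit rye.
  At rye: no right child.
Visit hop.
At hop: go right to ash.
  At ash: go left to fir.
    At fir: go left to fig.
      fig is a leaf — visit fig.
    Visit fir.
    At fir: no right child.
  Visit ash.
  At ash: go right to mint.
    At mint: go left to kale.
      At kale: go left to aster.
        At aster: go left to elm.
          At elm: no left child.
          Visit elm.
          At elm: go right to bay.
            At bay: no left child.
            Visit bay.
            At bay: go right to poppy.
              poppy is a leaf — visit poppy.
        Visit aster.
        At aster: go right to lily.
          lily is a leaf — visit lily.
      Visit kale.
      At kale: no right child.
    Visit mint.
    At mint: no right child.

iris, yew, fern, rye, hop, fig, fir, ash, elm, bay, poppy, aster, lily, kale, mint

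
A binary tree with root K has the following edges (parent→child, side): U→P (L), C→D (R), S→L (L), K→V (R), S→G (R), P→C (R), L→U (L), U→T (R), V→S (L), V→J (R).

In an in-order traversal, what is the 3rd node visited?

C

In-order visits the left subtree, then the node, then the right subtree.
At K: no left child.
Visit K.
At K: go right to V.
  At V: go left to S.
    At S: go left to L.
      At L: go left to U.
        At U: go left to P.
          At P: no left child.
          Visit P.
          At P: go right to C.
            At C: no left child.
            Visit C.
            At C: go right to D.
              D is a leaf — visit D.
        Visit U.
        At U: go right to T.
          T is a leaf — visit T.
      Visit L.
      At L: no right child.
    Visit S.
    At S: go right to G.
      G is a leaf — visit G.
  Visit V.
  At V: go right to J.
    J is a leaf — visit J.
Full in-order sequence: K, P, C, D, U, T, L, S, G, V, J.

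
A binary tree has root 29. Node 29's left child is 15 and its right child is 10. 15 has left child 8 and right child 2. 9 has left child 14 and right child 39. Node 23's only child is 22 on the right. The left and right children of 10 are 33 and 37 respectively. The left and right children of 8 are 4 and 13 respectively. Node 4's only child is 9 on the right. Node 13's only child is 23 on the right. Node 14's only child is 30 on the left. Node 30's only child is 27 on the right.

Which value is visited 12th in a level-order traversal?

14

Level-order visits nodes level by level from the root, left to right within each level.
Level 0: 29
Level 1: 15, 10
Level 2: 8, 2, 33, 37
Level 3: 4, 13
Level 4: 9, 23
Level 5: 14, 39, 22
Level 6: 30
Level 7: 27
Full level-order sequence: 29, 15, 10, 8, 2, 33, 37, 4, 13, 9, 23, 14, 39, 22, 30, 27.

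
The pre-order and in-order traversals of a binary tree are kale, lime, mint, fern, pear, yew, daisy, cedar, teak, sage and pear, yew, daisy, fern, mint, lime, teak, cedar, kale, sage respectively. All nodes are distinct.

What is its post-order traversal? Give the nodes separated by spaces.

daisy yew pear fern mint teak cedar lime sage kale

The first element of pre-order is the root; it splits in-order into left and right subtrees.
Root kale: left subtree has 8 nodes {pear, yew, daisy, fern, mint, lime, teak, cedar}, right has 1 {sage}.
  Root lime: left subtree has 5 nodes {pear, yew, daisy, fern, mint}, right has 2 {teak, cedar}.
    Root mint: left subtree has 4 nodes {pear, yew, daisy, fern}, right has 0 { }.
      Root fern: left subtree has 3 nodes {pear, yew, daisy}, right has 0 { }.
        Root pear: left subtree has 0 nodes { }, right has 2 {yew, daisy}.
          Root yew: left subtree has 0 nodes { }, right has 1 {daisy}.
    Root cedar: left subtree has 1 node {teak}, right has 0 { }.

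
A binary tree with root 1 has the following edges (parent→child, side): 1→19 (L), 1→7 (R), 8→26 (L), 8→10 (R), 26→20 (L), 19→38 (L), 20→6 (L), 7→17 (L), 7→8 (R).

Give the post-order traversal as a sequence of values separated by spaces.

Post-order visits the left subtree, then the right subtree, then the node.
At 1: go left to 19.
  At 19: go left to 38.
    38 is a leaf — visit 38.
  At 19: no right child.
  Visit 19.
At 1: go right to 7.
  At 7: go left to 17.
    17 is a leaf — visit 17.
  At 7: go right to 8.
    At 8: go left to 26.
      At 26: go left to 20.
        At 20: go left to 6.
          6 is a leaf — visit 6.
        At 20: no right child.
        Visit 20.
      At 26: no right child.
      Visit 26.
    At 8: go right to 10.
      10 is a leaf — visit 10.
    Visit 8.
  Visit 7.
Visit 1.

38 19 17 6 20 26 10 8 7 1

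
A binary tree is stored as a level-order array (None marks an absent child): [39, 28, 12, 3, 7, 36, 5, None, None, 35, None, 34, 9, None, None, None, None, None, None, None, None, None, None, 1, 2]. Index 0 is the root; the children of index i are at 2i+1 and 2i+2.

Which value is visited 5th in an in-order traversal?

In-order visits the left subtree, then the node, then the right subtree.
At 39: go left to 28.
  At 28: go left to 3.
    3 is a leaf — visit 3.
  Visit 28.
  At 28: go right to 7.
    At 7: go left to 35.
      35 is a leaf — visit 35.
    Visit 7.
    At 7: no right child.
Visit 39.
At 39: go right to 12.
  At 12: go left to 36.
    At 36: go left to 34.
      At 34: go left to 1.
        1 is a leaf — visit 1.
      Visit 34.
      At 34: go right to 2.
        2 is a leaf — visit 2.
    Visit 36.
    At 36: go right to 9.
      9 is a leaf — visit 9.
  Visit 12.
  At 12: go right to 5.
    5 is a leaf — visit 5.
Full in-order sequence: 3, 28, 35, 7, 39, 1, 34, 2, 36, 9, 12, 5.

39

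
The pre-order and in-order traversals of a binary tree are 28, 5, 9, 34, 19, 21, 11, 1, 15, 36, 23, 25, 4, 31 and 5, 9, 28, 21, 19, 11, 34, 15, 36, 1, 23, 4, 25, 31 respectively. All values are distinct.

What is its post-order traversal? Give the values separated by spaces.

The first element of pre-order is the root; it splits in-order into left and right subtrees.
Root 28: left subtree has 2 nodes {5, 9}, right has 11 {21, 19, 11, 34, 15, 36, 1, 23, 4, 25, 31}.
  Root 5: left subtree has 0 nodes { }, right has 1 {9}.
  Root 34: left subtree has 3 nodes {21, 19, 11}, right has 7 {15, 36, 1, 23, 4, 25, 31}.
    Root 19: left subtree has 1 node {21}, right has 1 {11}.
    Root 1: left subtree has 2 nodes {15, 36}, right has 4 {23, 4, 25, 31}.
      Root 15: left subtree has 0 nodes { }, right has 1 {36}.
      Root 23: left subtree has 0 nodes { }, right has 3 {4, 25, 31}.
        Root 25: left subtree has 1 node {4}, right has 1 {31}.

9 5 21 11 19 36 15 4 31 25 23 1 34 28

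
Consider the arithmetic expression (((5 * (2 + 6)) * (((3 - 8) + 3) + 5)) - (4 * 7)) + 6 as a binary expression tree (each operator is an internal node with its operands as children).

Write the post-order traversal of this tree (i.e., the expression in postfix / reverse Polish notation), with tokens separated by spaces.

Post-order on an expression tree gives postfix notation: for each operator, emit left operand, right operand, then the operator.

5 2 6 + * 3 8 - 3 + 5 + * 4 7 * - 6 +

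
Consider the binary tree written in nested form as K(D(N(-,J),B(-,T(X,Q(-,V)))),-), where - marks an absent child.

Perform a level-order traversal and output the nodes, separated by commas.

K, D, N, B, J, T, X, Q, V

Level-order visits nodes level by level from the root, left to right within each level.
Level 0: K
Level 1: D
Level 2: N, B
Level 3: J, T
Level 4: X, Q
Level 5: V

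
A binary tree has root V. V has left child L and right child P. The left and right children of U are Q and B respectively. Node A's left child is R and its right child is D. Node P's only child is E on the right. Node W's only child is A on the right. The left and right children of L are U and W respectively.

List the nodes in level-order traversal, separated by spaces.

Level-order visits nodes level by level from the root, left to right within each level.
Level 0: V
Level 1: L, P
Level 2: U, W, E
Level 3: Q, B, A
Level 4: R, D

V L P U W E Q B A R D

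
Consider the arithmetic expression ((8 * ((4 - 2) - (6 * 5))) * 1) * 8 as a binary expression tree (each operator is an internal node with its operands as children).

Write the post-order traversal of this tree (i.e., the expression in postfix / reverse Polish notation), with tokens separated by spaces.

8 4 2 - 6 5 * - * 1 * 8 *

Post-order on an expression tree gives postfix notation: for each operator, emit left operand, right operand, then the operator.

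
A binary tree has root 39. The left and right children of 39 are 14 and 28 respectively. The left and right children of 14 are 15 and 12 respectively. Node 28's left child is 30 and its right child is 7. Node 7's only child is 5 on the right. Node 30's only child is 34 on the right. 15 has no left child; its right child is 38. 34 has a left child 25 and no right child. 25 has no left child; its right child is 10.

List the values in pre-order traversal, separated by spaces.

39 14 15 38 12 28 30 34 25 10 7 5

Pre-order visits the node, then its left subtree, then its right subtree.
Visit 39.
At 39: go left to 14.
  Visit 14.
  At 14: go left to 15.
    Visit 15.
    At 15: no left child.
    At 15: go right to 38.
      38 is a leaf — visit 38.
  At 14: go right to 12.
    12 is a leaf — visit 12.
At 39: go right to 28.
  Visit 28.
  At 28: go left to 30.
    Visit 30.
    At 30: no left child.
    At 30: go right to 34.
      Visit 34.
      At 34: go left to 25.
        Visit 25.
        At 25: no left child.
        At 25: go right to 10.
          10 is a leaf — visit 10.
      At 34: no right child.
  At 28: go right to 7.
    Visit 7.
    At 7: no left child.
    At 7: go right to 5.
      5 is a leaf — visit 5.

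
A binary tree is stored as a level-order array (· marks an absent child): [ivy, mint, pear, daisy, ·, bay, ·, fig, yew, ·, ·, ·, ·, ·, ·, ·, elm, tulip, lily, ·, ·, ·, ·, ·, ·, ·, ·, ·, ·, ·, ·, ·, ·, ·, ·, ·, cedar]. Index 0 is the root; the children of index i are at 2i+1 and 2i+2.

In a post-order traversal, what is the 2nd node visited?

fig

Post-order visits the left subtree, then the right subtree, then the node.
At ivy: go left to mint.
  At mint: go left to daisy.
    At daisy: go left to fig.
      At fig: no left child.
      At fig: go right to elm.
        elm is a leaf — visit elm.
      Visit fig.
    At daisy: go right to yew.
      At yew: go left to tulip.
        At tulip: no left child.
        At tulip: go right to cedar.
          cedar is a leaf — visit cedar.
        Visit tulip.
      At yew: go right to lily.
        lily is a leaf — visit lily.
      Visit yew.
    Visit daisy.
  At mint: no right child.
  Visit mint.
At ivy: go right to pear.
  At pear: go left to bay.
    bay is a leaf — visit bay.
  At pear: no right child.
  Visit pear.
Visit ivy.
Full post-order sequence: elm, fig, cedar, tulip, lily, yew, daisy, mint, bay, pear, ivy.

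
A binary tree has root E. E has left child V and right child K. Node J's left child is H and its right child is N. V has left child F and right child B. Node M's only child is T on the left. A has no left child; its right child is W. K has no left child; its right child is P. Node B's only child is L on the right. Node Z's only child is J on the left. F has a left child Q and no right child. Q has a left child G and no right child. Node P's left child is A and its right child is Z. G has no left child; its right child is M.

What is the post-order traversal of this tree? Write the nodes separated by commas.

Post-order visits the left subtree, then the right subtree, then the node.
At E: go left to V.
  At V: go left to F.
    At F: go left to Q.
      At Q: go left to G.
        At G: no left child.
        At G: go right to M.
          At M: go left to T.
            T is a leaf — visit T.
          At M: no right child.
          Visit M.
        Visit G.
      At Q: no right child.
      Visit Q.
    At F: no right child.
    Visit F.
  At V: go right to B.
    At B: no left child.
    At B: go right to L.
      L is a leaf — visit L.
    Visit B.
  Visit V.
At E: go right to K.
  At K: no left child.
  At K: go right to P.
    At P: go left to A.
      At A: no left child.
      At A: go right to W.
        W is a leaf — visit W.
      Visit A.
    At P: go right to Z.
      At Z: go left to J.
        At J: go left to H.
          H is a leaf — visit H.
        At J: go right to N.
          N is a leaf — visit N.
        Visit J.
      At Z: no right child.
      Visit Z.
    Visit P.
  Visit K.
Visit E.

T, M, G, Q, F, L, B, V, W, A, H, N, J, Z, P, K, E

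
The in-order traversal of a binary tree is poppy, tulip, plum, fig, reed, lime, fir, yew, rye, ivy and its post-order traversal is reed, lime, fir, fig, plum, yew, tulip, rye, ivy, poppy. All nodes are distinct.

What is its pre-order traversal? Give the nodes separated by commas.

The last element of post-order is the root; it splits in-order into left and right subtrees.
Root poppy: left subtree has 0 nodes { }, right has 9 {tulip, plum, fig, reed, lime, fir, yew, rye, ivy}.
  Root ivy: left subtree has 8 nodes {tulip, plum, fig, reed, lime, fir, yew, rye}, right has 0 { }.
    Root rye: left subtree has 7 nodes {tulip, plum, fig, reed, lime, fir, yew}, right has 0 { }.
      Root tulip: left subtree has 0 nodes { }, right has 6 {plum, fig, reed, lime, fir, yew}.
        Root yew: left subtree has 5 nodes {plum, fig, reed, lime, fir}, right has 0 { }.
          Root plum: left subtree has 0 nodes { }, right has 4 {fig, reed, lime, fir}.
            Root fig: left subtree has 0 nodes { }, right has 3 {reed, lime, fir}.
              Root fir: left subtree has 2 nodes {reed, lime}, right has 0 { }.
                Root lime: left subtree has 1 node {reed}, right has 0 { }.

poppy, ivy, rye, tulip, yew, plum, fig, fir, lime, reed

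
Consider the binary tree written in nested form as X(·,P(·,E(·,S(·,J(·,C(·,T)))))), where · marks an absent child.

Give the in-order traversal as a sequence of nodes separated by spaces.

X P E S J C T

In-order visits the left subtree, then the node, then the right subtree.
At X: no left child.
Visit X.
At X: go right to P.
  At P: no left child.
  Visit P.
  At P: go right to E.
    At E: no left child.
    Visit E.
    At E: go right to S.
      At S: no left child.
      Visit S.
      At S: go right to J.
        At J: no left child.
        Visit J.
        At J: go right to C.
          At C: no left child.
          Visit C.
          At C: go right to T.
            T is a leaf — visit T.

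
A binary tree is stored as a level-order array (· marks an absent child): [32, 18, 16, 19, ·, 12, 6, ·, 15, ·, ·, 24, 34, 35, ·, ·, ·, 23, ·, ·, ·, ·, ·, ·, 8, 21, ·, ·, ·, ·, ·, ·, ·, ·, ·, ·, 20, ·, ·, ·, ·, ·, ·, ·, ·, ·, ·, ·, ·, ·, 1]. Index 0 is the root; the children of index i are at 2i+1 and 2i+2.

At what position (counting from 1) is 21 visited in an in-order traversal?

11

In-order visits the left subtree, then the node, then the right subtree.
At 32: go left to 18.
  At 18: go left to 19.
    At 19: no left child.
    Visit 19.
    At 19: go right to 15.
      At 15: go left to 23.
        At 23: no left child.
        Visit 23.
        At 23: go right to 20.
          20 is a leaf — visit 20.
      Visit 15.
      At 15: no right child.
  Visit 18.
  At 18: no right child.
Visit 32.
At 32: go right to 16.
  At 16: go left to 12.
    At 12: go left to 24.
      At 24: no left child.
      Visit 24.
      At 24: go right to 8.
        At 8: no left child.
        Visit 8.
        At 8: go right to 1.
          1 is a leaf — visit 1.
    Visit 12.
    At 12: go right to 34.
      At 34: go left to 21.
        21 is a leaf — visit 21.
      Visit 34.
      At 34: no right child.
  Visit 16.
  At 16: go right to 6.
    At 6: go left to 35.
      35 is a leaf — visit 35.
    Visit 6.
    At 6: no right child.
Full in-order sequence: 19, 23, 20, 15, 18, 32, 24, 8, 1, 12, 21, 34, 16, 35, 6.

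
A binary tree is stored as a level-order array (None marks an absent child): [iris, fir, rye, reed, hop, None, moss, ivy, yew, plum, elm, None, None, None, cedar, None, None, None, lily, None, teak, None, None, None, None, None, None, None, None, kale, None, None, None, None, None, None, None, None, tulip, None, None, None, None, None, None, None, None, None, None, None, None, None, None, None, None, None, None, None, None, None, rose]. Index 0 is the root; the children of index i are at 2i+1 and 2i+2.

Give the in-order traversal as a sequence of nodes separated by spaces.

In-order visits the left subtree, then the node, then the right subtree.
At iris: go left to fir.
  At fir: go left to reed.
    At reed: go left to ivy.
      ivy is a leaf — visit ivy.
    Visit reed.
    At reed: go right to yew.
      At yew: no left child.
      Visit yew.
      At yew: go right to lily.
        At lily: no left child.
        Visit lily.
        At lily: go right to tulip.
          tulip is a leaf — visit tulip.
  Visit fir.
  At fir: go right to hop.
    At hop: go left to plum.
      At plum: no left child.
      Visit plum.
      At plum: go right to teak.
        teak is a leaf — visit teak.
    Visit hop.
    At hop: go right to elm.
      elm is a leaf — visit elm.
Visit iris.
At iris: go right to rye.
  At rye: no left child.
  Visit rye.
  At rye: go right to moss.
    At moss: no left child.
    Visit moss.
    At moss: go right to cedar.
      At cedar: go left to kale.
        At kale: no left child.
        Visit kale.
        At kale: go right to rose.
          rose is a leaf — visit rose.
      Visit cedar.
      At cedar: no right child.

ivy reed yew lily tulip fir plum teak hop elm iris rye moss kale rose cedar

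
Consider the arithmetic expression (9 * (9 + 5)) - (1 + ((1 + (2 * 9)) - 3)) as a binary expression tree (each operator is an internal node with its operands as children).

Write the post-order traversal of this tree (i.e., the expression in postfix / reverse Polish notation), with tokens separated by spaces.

Post-order on an expression tree gives postfix notation: for each operator, emit left operand, right operand, then the operator.

9 9 5 + * 1 1 2 9 * + 3 - + -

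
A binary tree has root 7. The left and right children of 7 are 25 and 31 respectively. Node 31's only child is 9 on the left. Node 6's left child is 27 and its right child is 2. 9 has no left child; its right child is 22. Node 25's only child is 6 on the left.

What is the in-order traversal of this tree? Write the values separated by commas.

In-order visits the left subtree, then the node, then the right subtree.
At 7: go left to 25.
  At 25: go left to 6.
    At 6: go left to 27.
      27 is a leaf — visit 27.
    Visit 6.
    At 6: go right to 2.
      2 is a leaf — visit 2.
  Visit 25.
  At 25: no right child.
Visit 7.
At 7: go right to 31.
  At 31: go left to 9.
    At 9: no left child.
    Visit 9.
    At 9: go right to 22.
      22 is a leaf — visit 22.
  Visit 31.
  At 31: no right child.

27, 6, 2, 25, 7, 9, 22, 31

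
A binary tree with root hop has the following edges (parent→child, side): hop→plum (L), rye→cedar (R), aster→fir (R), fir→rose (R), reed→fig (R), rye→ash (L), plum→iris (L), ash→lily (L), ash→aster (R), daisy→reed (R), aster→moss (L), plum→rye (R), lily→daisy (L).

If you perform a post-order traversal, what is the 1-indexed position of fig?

Post-order visits the left subtree, then the right subtree, then the node.
At hop: go left to plum.
  At plum: go left to iris.
    iris is a leaf — visit iris.
  At plum: go right to rye.
    At rye: go left to ash.
      At ash: go left to lily.
        At lily: go left to daisy.
          At daisy: no left child.
          At daisy: go right to reed.
            At reed: no left child.
            At reed: go right to fig.
              fig is a leaf — visit fig.
            Visit reed.
          Visit daisy.
        At lily: no right child.
        Visit lily.
      At ash: go right to aster.
        At aster: go left to moss.
          moss is a leaf — visit moss.
        At aster: go right to fir.
          At fir: no left child.
          At fir: go right to rose.
            rose is a leaf — visit rose.
          Visit fir.
        Visit aster.
      Visit ash.
    At rye: go right to cedar.
      cedar is a leaf — visit cedar.
    Visit rye.
  Visit plum.
At hop: no right child.
Visit hop.
Full post-order sequence: iris, fig, reed, daisy, lily, moss, rose, fir, aster, ash, cedar, rye, plum, hop.

2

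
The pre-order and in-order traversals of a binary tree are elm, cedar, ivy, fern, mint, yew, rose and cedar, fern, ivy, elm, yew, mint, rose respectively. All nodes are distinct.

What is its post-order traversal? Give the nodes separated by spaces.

The first element of pre-order is the root; it splits in-order into left and right subtrees.
Root elm: left subtree has 3 nodes {cedar, fern, ivy}, right has 3 {yew, mint, rose}.
  Root cedar: left subtree has 0 nodes { }, right has 2 {fern, ivy}.
    Root ivy: left subtree has 1 node {fern}, right has 0 { }.
  Root mint: left subtree has 1 node {yew}, right has 1 {rose}.

fern ivy cedar yew rose mint elm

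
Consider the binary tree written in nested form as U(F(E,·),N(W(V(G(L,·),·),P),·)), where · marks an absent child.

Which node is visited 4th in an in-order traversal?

L

In-order visits the left subtree, then the node, then the right subtree.
At U: go left to F.
  At F: go left to E.
    E is a leaf — visit E.
  Visit F.
  At F: no right child.
Visit U.
At U: go right to N.
  At N: go left to W.
    At W: go left to V.
      At V: go left to G.
        At G: go left to L.
          L is a leaf — visit L.
        Visit G.
        At G: no right child.
      Visit V.
      At V: no right child.
    Visit W.
    At W: go right to P.
      P is a leaf — visit P.
  Visit N.
  At N: no right child.
Full in-order sequence: E, F, U, L, G, V, W, P, N.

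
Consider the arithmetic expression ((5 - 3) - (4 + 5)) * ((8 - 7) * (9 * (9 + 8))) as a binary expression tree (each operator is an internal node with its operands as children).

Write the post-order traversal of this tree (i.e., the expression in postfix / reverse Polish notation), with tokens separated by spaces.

Post-order on an expression tree gives postfix notation: for each operator, emit left operand, right operand, then the operator.

5 3 - 4 5 + - 8 7 - 9 9 8 + * * *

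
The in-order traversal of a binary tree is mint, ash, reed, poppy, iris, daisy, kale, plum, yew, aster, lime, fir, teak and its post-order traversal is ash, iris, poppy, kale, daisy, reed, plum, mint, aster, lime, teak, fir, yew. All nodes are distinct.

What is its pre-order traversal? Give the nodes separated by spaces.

yew mint plum reed ash daisy poppy iris kale fir lime aster teak

The last element of post-order is the root; it splits in-order into left and right subtrees.
Root yew: left subtree has 8 nodes {mint, ash, reed, poppy, iris, daisy, kale, plum}, right has 4 {aster, lime, fir, teak}.
  Root mint: left subtree has 0 nodes { }, right has 7 {ash, reed, poppy, iris, daisy, kale, plum}.
    Root plum: left subtree has 6 nodes {ash, reed, poppy, iris, daisy, kale}, right has 0 { }.
      Root reed: left subtree has 1 node {ash}, right has 4 {poppy, iris, daisy, kale}.
        Root daisy: left subtree has 2 nodes {poppy, iris}, right has 1 {kale}.
          Root poppy: left subtree has 0 nodes { }, right has 1 {iris}.
  Root fir: left subtree has 2 nodes {aster, lime}, right has 1 {teak}.
    Root lime: left subtree has 1 node {aster}, right has 0 { }.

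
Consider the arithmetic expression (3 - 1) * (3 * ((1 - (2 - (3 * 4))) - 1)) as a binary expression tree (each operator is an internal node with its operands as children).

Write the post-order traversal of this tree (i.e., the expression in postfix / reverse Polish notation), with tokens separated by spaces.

Post-order on an expression tree gives postfix notation: for each operator, emit left operand, right operand, then the operator.

3 1 - 3 1 2 3 4 * - - 1 - * *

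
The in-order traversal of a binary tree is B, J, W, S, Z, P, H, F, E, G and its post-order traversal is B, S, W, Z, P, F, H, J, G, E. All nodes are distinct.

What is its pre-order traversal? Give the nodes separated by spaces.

The last element of post-order is the root; it splits in-order into left and right subtrees.
Root E: left subtree has 8 nodes {B, J, W, S, Z, P, H, F}, right has 1 {G}.
  Root J: left subtree has 1 node {B}, right has 6 {W, S, Z, P, H, F}.
    Root H: left subtree has 4 nodes {W, S, Z, P}, right has 1 {F}.
      Root P: left subtree has 3 nodes {W, S, Z}, right has 0 { }.
        Root Z: left subtree has 2 nodes {W, S}, right has 0 { }.
          Root W: left subtree has 0 nodes { }, right has 1 {S}.

E J B H P Z W S F G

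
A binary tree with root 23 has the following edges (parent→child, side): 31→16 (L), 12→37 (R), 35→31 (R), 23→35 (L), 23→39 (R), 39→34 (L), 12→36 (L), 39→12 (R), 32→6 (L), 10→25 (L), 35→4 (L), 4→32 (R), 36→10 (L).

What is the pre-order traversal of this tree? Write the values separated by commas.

Pre-order visits the node, then its left subtree, then its right subtree.
Visit 23.
At 23: go left to 35.
  Visit 35.
  At 35: go left to 4.
    Visit 4.
    At 4: no left child.
    At 4: go right to 32.
      Visit 32.
      At 32: go left to 6.
        6 is a leaf — visit 6.
      At 32: no right child.
  At 35: go right to 31.
    Visit 31.
    At 31: go left to 16.
      16 is a leaf — visit 16.
    At 31: no right child.
At 23: go right to 39.
  Visit 39.
  At 39: go left to 34.
    34 is a leaf — visit 34.
  At 39: go right to 12.
    Visit 12.
    At 12: go left to 36.
      Visit 36.
      At 36: go left to 10.
        Visit 10.
        At 10: go left to 25.
          25 is a leaf — visit 25.
        At 10: no right child.
      At 36: no right child.
    At 12: go right to 37.
      37 is a leaf — visit 37.

23, 35, 4, 32, 6, 31, 16, 39, 34, 12, 36, 10, 25, 37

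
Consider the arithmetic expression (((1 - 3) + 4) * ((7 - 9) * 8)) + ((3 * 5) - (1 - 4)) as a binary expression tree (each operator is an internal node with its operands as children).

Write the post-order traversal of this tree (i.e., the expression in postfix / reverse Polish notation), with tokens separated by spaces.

1 3 - 4 + 7 9 - 8 * * 3 5 * 1 4 - - +

Post-order on an expression tree gives postfix notation: for each operator, emit left operand, right operand, then the operator.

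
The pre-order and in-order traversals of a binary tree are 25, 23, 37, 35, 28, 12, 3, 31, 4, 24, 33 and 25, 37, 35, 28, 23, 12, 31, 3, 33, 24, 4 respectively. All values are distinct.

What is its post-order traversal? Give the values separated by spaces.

28 35 37 31 33 24 4 3 12 23 25

The first element of pre-order is the root; it splits in-order into left and right subtrees.
Root 25: left subtree has 0 nodes { }, right has 10 {37, 35, 28, 23, 12, 31, 3, 33, 24, 4}.
  Root 23: left subtree has 3 nodes {37, 35, 28}, right has 6 {12, 31, 3, 33, 24, 4}.
    Root 37: left subtree has 0 nodes { }, right has 2 {35, 28}.
      Root 35: left subtree has 0 nodes { }, right has 1 {28}.
    Root 12: left subtree has 0 nodes { }, right has 5 {31, 3, 33, 24, 4}.
      Root 3: left subtree has 1 node {31}, right has 3 {33, 24, 4}.
        Root 4: left subtree has 2 nodes {33, 24}, right has 0 { }.
          Root 24: left subtree has 1 node {33}, right has 0 { }.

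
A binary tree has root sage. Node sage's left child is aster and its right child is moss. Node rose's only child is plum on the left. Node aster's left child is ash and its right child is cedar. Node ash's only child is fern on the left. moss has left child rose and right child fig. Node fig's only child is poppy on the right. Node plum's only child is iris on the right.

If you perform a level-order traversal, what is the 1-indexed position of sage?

Level-order visits nodes level by level from the root, left to right within each level.
Level 0: sage
Level 1: aster, moss
Level 2: ash, cedar, rose, fig
Level 3: fern, plum, poppy
Level 4: iris
Full level-order sequence: sage, aster, moss, ash, cedar, rose, fig, fern, plum, poppy, iris.

1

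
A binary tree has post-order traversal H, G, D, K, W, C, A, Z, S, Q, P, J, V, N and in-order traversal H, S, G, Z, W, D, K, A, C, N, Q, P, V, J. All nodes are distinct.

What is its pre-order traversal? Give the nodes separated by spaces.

The last element of post-order is the root; it splits in-order into left and right subtrees.
Root N: left subtree has 9 nodes {H, S, G, Z, W, D, K, A, C}, right has 4 {Q, P, V, J}.
  Root S: left subtree has 1 node {H}, right has 7 {G, Z, W, D, K, A, C}.
    Root Z: left subtree has 1 node {G}, right has 5 {W, D, K, A, C}.
      Root A: left subtree has 3 nodes {W, D, K}, right has 1 {C}.
        Root W: left subtree has 0 nodes { }, right has 2 {D, K}.
          Root K: left subtree has 1 node {D}, right has 0 { }.
  Root V: left subtree has 2 nodes {Q, P}, right has 1 {J}.
    Root P: left subtree has 1 node {Q}, right has 0 { }.

N S H Z G A W K D C V P Q J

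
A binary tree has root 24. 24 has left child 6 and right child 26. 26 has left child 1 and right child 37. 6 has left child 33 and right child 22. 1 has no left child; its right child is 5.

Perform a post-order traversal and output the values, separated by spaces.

33 22 6 5 1 37 26 24

Post-order visits the left subtree, then the right subtree, then the node.
At 24: go left to 6.
  At 6: go left to 33.
    33 is a leaf — visit 33.
  At 6: go right to 22.
    22 is a leaf — visit 22.
  Visit 6.
At 24: go right to 26.
  At 26: go left to 1.
    At 1: no left child.
    At 1: go right to 5.
      5 is a leaf — visit 5.
    Visit 1.
  At 26: go right to 37.
    37 is a leaf — visit 37.
  Visit 26.
Visit 24.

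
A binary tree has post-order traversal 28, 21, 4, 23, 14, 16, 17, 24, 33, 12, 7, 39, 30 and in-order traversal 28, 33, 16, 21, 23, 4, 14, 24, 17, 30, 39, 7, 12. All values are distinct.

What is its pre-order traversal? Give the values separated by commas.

The last element of post-order is the root; it splits in-order into left and right subtrees.
Root 30: left subtree has 9 nodes {28, 33, 16, 21, 23, 4, 14, 24, 17}, right has 3 {39, 7, 12}.
  Root 33: left subtree has 1 node {28}, right has 7 {16, 21, 23, 4, 14, 24, 17}.
    Root 24: left subtree has 5 nodes {16, 21, 23, 4, 14}, right has 1 {17}.
      Root 16: left subtree has 0 nodes { }, right has 4 {21, 23, 4, 14}.
        Root 14: left subtree has 3 nodes {21, 23, 4}, right has 0 { }.
          Root 23: left subtree has 1 node {21}, right has 1 {4}.
  Root 39: left subtree has 0 nodes { }, right has 2 {7, 12}.
    Root 7: left subtree has 0 nodes { }, right has 1 {12}.

30, 33, 28, 24, 16, 14, 23, 21, 4, 17, 39, 7, 12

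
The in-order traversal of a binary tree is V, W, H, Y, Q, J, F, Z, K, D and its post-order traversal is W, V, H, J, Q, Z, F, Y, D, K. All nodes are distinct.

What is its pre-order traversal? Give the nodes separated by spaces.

The last element of post-order is the root; it splits in-order into left and right subtrees.
Root K: left subtree has 8 nodes {V, W, H, Y, Q, J, F, Z}, right has 1 {D}.
  Root Y: left subtree has 3 nodes {V, W, H}, right has 4 {Q, J, F, Z}.
    Root H: left subtree has 2 nodes {V, W}, right has 0 { }.
      Root V: left subtree has 0 nodes { }, right has 1 {W}.
    Root F: left subtree has 2 nodes {Q, J}, right has 1 {Z}.
      Root Q: left subtree has 0 nodes { }, right has 1 {J}.

K Y H V W F Q J Z D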